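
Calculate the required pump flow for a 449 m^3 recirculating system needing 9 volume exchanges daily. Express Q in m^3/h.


Daily recirculation volume = 449 m^3 * 9 = 4041 m^3/day
Flow rate Q = daily volume / 24 h = 4041 / 24 = 168.375 m^3/h

168.375 m^3/h


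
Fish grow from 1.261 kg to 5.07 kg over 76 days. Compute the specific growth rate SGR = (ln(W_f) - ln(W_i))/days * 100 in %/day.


ln(W_f) = ln(5.07) = 1.6233408
ln(W_i) = ln(1.261) = 0.23190506
ln(W_f) - ln(W_i) = 1.6233408 - 0.23190506 = 1.3914357
SGR = 1.3914357 / 76 * 100 = 1.83084 %/day

1.83084 %/day


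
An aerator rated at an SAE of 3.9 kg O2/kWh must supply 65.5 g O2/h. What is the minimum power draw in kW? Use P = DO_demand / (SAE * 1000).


SAE in g O2/kWh = 3.9 * 1000 = 3900 g/kWh
P = DO_demand / SAE_g = 65.5 / 3900 = 0.0167949 kW

0.0167949 kW


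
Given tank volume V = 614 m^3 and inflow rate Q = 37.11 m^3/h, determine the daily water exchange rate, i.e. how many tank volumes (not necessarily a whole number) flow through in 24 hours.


Daily flow volume = 37.11 m^3/h * 24 h = 890.64 m^3/day
Exchanges = daily flow / tank volume = 890.64 / 614 = 1.45055 exchanges/day

1.45055 exchanges/day


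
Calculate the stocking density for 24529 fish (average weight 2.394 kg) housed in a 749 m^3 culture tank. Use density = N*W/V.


Total biomass = 24529 fish * 2.394 kg = 58722.426 kg
Density = total biomass / volume = 58722.426 / 749 = 78.4011 kg/m^3

78.4011 kg/m^3


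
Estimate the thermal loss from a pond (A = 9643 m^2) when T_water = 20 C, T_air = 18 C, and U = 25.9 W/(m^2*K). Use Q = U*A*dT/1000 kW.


Temperature difference dT = 20 - 18 = 2 K
Heat loss (W) = U * A * dT = 25.9 * 9643 * 2 = 499507.4 W
Convert to kW: 499507.4 / 1000 = 499.5074 kW

499.5074 kW


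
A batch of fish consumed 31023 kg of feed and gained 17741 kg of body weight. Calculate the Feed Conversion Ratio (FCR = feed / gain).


FCR = feed consumed / weight gained
FCR = 31023 kg / 17741 kg = 1.74866

1.74866


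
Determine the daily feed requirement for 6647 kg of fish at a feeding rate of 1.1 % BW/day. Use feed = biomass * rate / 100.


Feeding rate fraction = 1.1% / 100 = 0.011
Daily feed = 6647 kg * 0.011 = 73.117 kg/day

73.117 kg/day


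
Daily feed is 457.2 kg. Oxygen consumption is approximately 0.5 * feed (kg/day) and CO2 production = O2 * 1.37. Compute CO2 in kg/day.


O2 = 457.2 * 0.5 = 228.6
CO2 = 228.6 * 1.37 = 313.182

313.182 kg/day


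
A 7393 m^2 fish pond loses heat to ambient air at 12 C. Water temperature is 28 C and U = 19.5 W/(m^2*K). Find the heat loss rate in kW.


Temperature difference dT = 28 - 12 = 16 K
Heat loss (W) = U * A * dT = 19.5 * 7393 * 16 = 2306616 W
Convert to kW: 2306616 / 1000 = 2306.616 kW

2306.616 kW


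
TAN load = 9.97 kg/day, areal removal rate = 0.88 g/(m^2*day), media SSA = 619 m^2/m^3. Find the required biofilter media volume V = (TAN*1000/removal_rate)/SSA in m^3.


A = 9.97*1000 / 0.88 = 11329.545 m^2
V = 11329.545 / 619 = 18.303

18.303 m^3


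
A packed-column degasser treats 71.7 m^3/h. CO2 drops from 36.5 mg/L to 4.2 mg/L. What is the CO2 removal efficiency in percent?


CO2_out / CO2_in = 4.2 / 36.5 = 0.11506849
Fraction remaining = 0.11506849
efficiency = (1 - 0.11506849) * 100 = 88.4932 %

88.4932 %


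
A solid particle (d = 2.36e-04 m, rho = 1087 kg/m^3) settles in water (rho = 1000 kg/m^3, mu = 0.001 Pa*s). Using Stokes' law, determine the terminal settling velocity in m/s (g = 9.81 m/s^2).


Density difference: rho_p - rho_f = 1087 - 1000 = 87 kg/m^3
d^2 = (2.36e-04)^2 = 5.5696e-08 m^2
Numerator = (rho_p - rho_f) * g * d^2 = 87 * 9.81 * 5.5696e-08 = 4.7534865e-05
Denominator = 18 * mu = 18 * 0.001 = 0.018
v_s = 4.7534865e-05 / 0.018 = 0.00264083 m/s
Check: Re = rho_f * v_s * d / mu = 1000 * 0.00264083 * 2.36e-04 / 0.001 = 0.623 < 1, so Stokes' law applies.

0.00264083 m/s


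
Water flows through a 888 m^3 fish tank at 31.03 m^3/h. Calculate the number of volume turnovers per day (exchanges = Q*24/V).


Daily flow volume = 31.03 m^3/h * 24 h = 744.72 m^3/day
Exchanges = daily flow / tank volume = 744.72 / 888 = 0.838649 exchanges/day

0.838649 exchanges/day


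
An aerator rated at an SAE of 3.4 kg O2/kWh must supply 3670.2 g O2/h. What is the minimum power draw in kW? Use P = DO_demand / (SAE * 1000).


SAE in g O2/kWh = 3.4 * 1000 = 3400 g/kWh
P = DO_demand / SAE_g = 3670.2 / 3400 = 1.07947 kW

1.07947 kW


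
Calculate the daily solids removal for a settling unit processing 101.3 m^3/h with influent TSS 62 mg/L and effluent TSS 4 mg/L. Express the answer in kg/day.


Concentration drop: TSS_in - TSS_out = 62 - 4 = 58 mg/L
Hourly solids removed = Q * dTSS = 101.3 m^3/h * 58 mg/L = 5875.4 g/h  (m^3/h * mg/L = g/h)
Daily solids removed = 5875.4 * 24 = 141009.6 g/day
Convert g to kg: 141009.6 / 1000 = 141.0096 kg/day

141.0096 kg/day


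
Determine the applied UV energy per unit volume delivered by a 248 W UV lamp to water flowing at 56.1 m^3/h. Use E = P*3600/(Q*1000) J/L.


Energy delivered per hour = 248 W * 3600 s = 892800 J/h
Volume treated per hour = 56.1 m^3/h * 1000 = 56100 L/h
dose = 892800 / 56100 = 15.9144 J/L

15.9144 J/L


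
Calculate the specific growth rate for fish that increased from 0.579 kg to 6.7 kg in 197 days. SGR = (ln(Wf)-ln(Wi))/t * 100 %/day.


ln(W_f) = ln(6.7) = 1.9021075
ln(W_i) = ln(0.579) = -0.5464528
ln(W_f) - ln(W_i) = 1.9021075 - -0.5464528 = 2.4485603
SGR = 2.4485603 / 197 * 100 = 1.24292 %/day

1.24292 %/day


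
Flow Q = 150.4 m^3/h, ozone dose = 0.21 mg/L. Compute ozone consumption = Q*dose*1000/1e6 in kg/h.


O3 demand (mg/h) = Q * dose * 1000 = 150.4 * 0.21 * 1000 = 31584 mg/h
Convert mg to kg: 31584 / 1e6 = 0.031584 kg/h

0.031584 kg/h


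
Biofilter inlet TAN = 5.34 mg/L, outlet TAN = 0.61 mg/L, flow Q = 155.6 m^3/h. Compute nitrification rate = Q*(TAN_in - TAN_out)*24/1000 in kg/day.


Concentration drop: TAN_in - TAN_out = 5.34 - 0.61 = 4.73 mg/L
Hourly TAN removed = Q * dTAN = 155.6 m^3/h * 4.73 mg/L = 735.988 g/h  (m^3/h * mg/L = g/h)
Daily TAN removed = 735.988 * 24 = 17663.712 g/day
Convert to kg/day: 17663.712 / 1000 = 17.663712 kg/day

17.663712 kg/day


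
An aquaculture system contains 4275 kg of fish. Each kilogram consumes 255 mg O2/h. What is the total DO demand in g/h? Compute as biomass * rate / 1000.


Total O2 consumption (mg/h) = 4275 kg * 255 mg/(kg*h) = 1090125 mg/h
Convert to g/h: 1090125 / 1000 = 1090.125 g/h

1090.125 g/h


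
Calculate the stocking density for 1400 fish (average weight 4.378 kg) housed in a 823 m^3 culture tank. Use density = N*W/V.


Total biomass = 1400 fish * 4.378 kg = 6129.2 kg
Density = total biomass / volume = 6129.2 / 823 = 7.44739 kg/m^3

7.44739 kg/m^3


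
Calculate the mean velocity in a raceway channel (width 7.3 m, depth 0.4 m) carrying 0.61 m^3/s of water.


Cross-sectional area = W * d = 7.3 * 0.4 = 2.92 m^2
Velocity = Q / A = 0.61 / 2.92 = 0.208904 m/s

0.208904 m/s


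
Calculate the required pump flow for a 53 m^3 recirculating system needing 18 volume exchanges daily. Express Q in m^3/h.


Daily recirculation volume = 53 m^3 * 18 = 954 m^3/day
Flow rate Q = daily volume / 24 h = 954 / 24 = 39.75 m^3/h

39.75 m^3/h


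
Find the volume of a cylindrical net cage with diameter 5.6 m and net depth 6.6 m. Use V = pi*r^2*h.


r = d/2 = 5.6/2 = 2.8 m
Base area = pi*r^2 = pi*2.8^2 = 24.630086 m^2
Volume = 24.630086 * 6.6 = 162.559 m^3

162.559 m^3


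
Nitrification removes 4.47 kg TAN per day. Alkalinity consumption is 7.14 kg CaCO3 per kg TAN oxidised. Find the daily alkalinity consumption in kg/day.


Alkalinity factor: 7.14 kg CaCO3 consumed per kg TAN nitrified
alk = 4.47 kg TAN * 7.14 = 31.9158 kg CaCO3/day

31.9158 kg CaCO3/day


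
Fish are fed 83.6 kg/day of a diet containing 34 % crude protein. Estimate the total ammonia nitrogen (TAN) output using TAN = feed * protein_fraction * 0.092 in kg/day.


Protein in feed = 83.6 * 34/100 = 28.424 kg/day
TAN = protein * 0.092 = 28.424 * 0.092 = 2.615008 kg/day

2.615008 kg/day


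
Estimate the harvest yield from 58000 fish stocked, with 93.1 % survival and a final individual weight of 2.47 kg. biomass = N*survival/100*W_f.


Survivors = 58000 * 93.1/100 = 53998 fish
Harvest biomass = survivors * W_f = 53998 * 2.47 = 133375.06 kg

133375.06 kg


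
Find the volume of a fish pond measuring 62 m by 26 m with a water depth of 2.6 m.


Base area = L * W = 62 * 26 = 1612 m^2
Volume = area * depth = 1612 * 2.6 = 4191.2 m^3

4191.2 m^3


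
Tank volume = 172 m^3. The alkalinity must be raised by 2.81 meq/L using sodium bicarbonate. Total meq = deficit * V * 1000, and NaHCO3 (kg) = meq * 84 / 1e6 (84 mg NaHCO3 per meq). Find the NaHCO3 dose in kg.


Tank volume in L = 172 m^3 * 1000 = 172000 L
Total meq required = 2.81 meq/L * 172000 L = 483320 meq
NaHCO3 mass = 483320 meq * 84 mg/meq / 1e6 = 40.5989 kg

40.5989 kg


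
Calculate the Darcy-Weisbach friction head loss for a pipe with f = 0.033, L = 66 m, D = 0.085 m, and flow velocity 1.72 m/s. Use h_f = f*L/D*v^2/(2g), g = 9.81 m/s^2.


v^2 = 1.72^2 = 2.9584 m^2/s^2
L/D = 66/0.085 = 776.47059
h_f = f*(L/D)*v^2/(2g) = 0.033 * 776.47059 * 2.9584 / 19.62 = 3.86364 m

3.86364 m


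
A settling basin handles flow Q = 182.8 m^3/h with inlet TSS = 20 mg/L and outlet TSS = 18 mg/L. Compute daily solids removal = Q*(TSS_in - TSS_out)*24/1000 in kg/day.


Concentration drop: TSS_in - TSS_out = 20 - 18 = 2 mg/L
Hourly solids removed = Q * dTSS = 182.8 m^3/h * 2 mg/L = 365.6 g/h  (m^3/h * mg/L = g/h)
Daily solids removed = 365.6 * 24 = 8774.4 g/day
Convert g to kg: 8774.4 / 1000 = 8.7744 kg/day

8.7744 kg/day


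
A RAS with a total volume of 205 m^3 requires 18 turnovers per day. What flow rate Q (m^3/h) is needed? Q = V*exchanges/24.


Daily recirculation volume = 205 m^3 * 18 = 3690 m^3/day
Flow rate Q = daily volume / 24 h = 3690 / 24 = 153.75 m^3/h

153.75 m^3/h


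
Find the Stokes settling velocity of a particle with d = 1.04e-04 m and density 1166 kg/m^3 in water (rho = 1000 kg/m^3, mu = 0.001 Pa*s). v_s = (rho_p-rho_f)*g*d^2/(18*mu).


Density difference: rho_p - rho_f = 1166 - 1000 = 166 kg/m^3
d^2 = (1.04e-04)^2 = 1.0816e-08 m^2
Numerator = (rho_p - rho_f) * g * d^2 = 166 * 9.81 * 1.0816e-08 = 1.7613423e-05
Denominator = 18 * mu = 18 * 0.001 = 0.018
v_s = 1.7613423e-05 / 0.018 = 9.78523e-04 m/s
Check: Re = rho_f * v_s * d / mu = 1000 * 9.78523e-04 * 1.04e-04 / 0.001 = 0.102 < 1, so Stokes' law applies.

9.78523e-04 m/s


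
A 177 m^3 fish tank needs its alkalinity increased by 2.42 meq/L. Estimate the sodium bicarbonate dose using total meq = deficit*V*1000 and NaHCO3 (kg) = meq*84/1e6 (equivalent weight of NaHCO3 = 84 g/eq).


Tank volume in L = 177 m^3 * 1000 = 177000 L
Total meq required = 2.42 meq/L * 177000 L = 428340 meq
NaHCO3 mass = 428340 meq * 84 mg/meq / 1e6 = 35.9806 kg

35.9806 kg


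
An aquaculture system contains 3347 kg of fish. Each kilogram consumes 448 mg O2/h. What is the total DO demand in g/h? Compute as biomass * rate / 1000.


Total O2 consumption (mg/h) = 3347 kg * 448 mg/(kg*h) = 1499456 mg/h
Convert to g/h: 1499456 / 1000 = 1499.456 g/h

1499.456 g/h


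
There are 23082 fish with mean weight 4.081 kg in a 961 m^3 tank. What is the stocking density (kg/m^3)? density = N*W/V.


Total biomass = 23082 fish * 4.081 kg = 94197.642 kg
Density = total biomass / volume = 94197.642 / 961 = 98.0204 kg/m^3

98.0204 kg/m^3


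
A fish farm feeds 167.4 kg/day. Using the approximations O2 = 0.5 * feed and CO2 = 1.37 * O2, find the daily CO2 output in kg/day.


O2 = 167.4 * 0.5 = 83.7
CO2 = 83.7 * 1.37 = 114.669

114.669 kg/day


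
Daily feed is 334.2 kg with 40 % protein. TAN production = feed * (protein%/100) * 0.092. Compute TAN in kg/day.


Protein in feed = 334.2 * 40/100 = 133.68 kg/day
TAN = protein * 0.092 = 133.68 * 0.092 = 12.29856 kg/day

12.29856 kg/day


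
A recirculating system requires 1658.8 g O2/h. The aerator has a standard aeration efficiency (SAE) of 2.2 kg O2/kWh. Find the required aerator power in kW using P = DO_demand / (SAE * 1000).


SAE in g O2/kWh = 2.2 * 1000 = 2200 g/kWh
P = DO_demand / SAE_g = 1658.8 / 2200 = 0.754 kW

0.754 kW


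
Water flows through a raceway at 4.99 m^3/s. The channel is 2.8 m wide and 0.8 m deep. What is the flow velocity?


Cross-sectional area = W * d = 2.8 * 0.8 = 2.24 m^2
Velocity = Q / A = 4.99 / 2.24 = 2.22768 m/s

2.22768 m/s


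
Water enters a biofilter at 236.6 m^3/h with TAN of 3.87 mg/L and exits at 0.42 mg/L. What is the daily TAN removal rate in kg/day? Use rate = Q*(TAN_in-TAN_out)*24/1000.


Concentration drop: TAN_in - TAN_out = 3.87 - 0.42 = 3.45 mg/L
Hourly TAN removed = Q * dTAN = 236.6 m^3/h * 3.45 mg/L = 816.27 g/h  (m^3/h * mg/L = g/h)
Daily TAN removed = 816.27 * 24 = 19590.48 g/day
Convert to kg/day: 19590.48 / 1000 = 19.59048 kg/day

19.59048 kg/day


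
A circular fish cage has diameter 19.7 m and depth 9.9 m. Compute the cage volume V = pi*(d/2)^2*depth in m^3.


r = d/2 = 19.7/2 = 9.85 m
Base area = pi*r^2 = pi*9.85^2 = 304.80517 m^2
Volume = 304.80517 * 9.9 = 3017.57 m^3

3017.57 m^3


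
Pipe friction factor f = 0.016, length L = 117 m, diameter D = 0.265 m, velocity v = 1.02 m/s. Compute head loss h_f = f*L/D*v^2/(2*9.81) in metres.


v^2 = 1.02^2 = 1.0404 m^2/s^2
L/D = 117/0.265 = 441.50943
h_f = f*(L/D)*v^2/(2g) = 0.016 * 441.50943 * 1.0404 / 19.62 = 0.374594 m

0.374594 m


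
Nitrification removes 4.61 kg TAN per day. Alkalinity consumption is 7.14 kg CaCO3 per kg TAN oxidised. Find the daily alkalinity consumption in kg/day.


Alkalinity factor: 7.14 kg CaCO3 consumed per kg TAN nitrified
alk = 4.61 kg TAN * 7.14 = 32.9154 kg CaCO3/day

32.9154 kg CaCO3/day


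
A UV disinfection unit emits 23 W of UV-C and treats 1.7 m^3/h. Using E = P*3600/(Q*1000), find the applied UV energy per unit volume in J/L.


Energy delivered per hour = 23 W * 3600 s = 82800 J/h
Volume treated per hour = 1.7 m^3/h * 1000 = 1700 L/h
dose = 82800 / 1700 = 48.7059 J/L

48.7059 J/L


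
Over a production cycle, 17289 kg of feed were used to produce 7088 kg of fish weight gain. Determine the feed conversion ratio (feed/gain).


FCR = feed consumed / weight gained
FCR = 17289 kg / 7088 kg = 2.43919

2.43919


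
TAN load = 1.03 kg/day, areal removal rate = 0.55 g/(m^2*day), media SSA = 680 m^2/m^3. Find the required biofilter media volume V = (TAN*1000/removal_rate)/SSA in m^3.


A = 1.03*1000 / 0.55 = 1872.7273 m^2
V = 1872.7273 / 680 = 2.75401

2.75401 m^3


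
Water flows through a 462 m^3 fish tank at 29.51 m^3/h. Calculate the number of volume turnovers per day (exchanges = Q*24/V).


Daily flow volume = 29.51 m^3/h * 24 h = 708.24 m^3/day
Exchanges = daily flow / tank volume = 708.24 / 462 = 1.53299 exchanges/day

1.53299 exchanges/day


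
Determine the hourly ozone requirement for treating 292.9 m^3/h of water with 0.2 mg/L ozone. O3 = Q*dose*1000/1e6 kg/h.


O3 demand (mg/h) = Q * dose * 1000 = 292.9 * 0.2 * 1000 = 58580 mg/h
Convert mg to kg: 58580 / 1e6 = 0.05858 kg/h

0.05858 kg/h


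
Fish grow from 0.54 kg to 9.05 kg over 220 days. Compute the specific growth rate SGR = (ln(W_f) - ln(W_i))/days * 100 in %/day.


ln(W_f) = ln(9.05) = 2.2027648
ln(W_i) = ln(0.54) = -0.61618614
ln(W_f) - ln(W_i) = 2.2027648 - -0.61618614 = 2.8189509
SGR = 2.8189509 / 220 * 100 = 1.28134 %/day

1.28134 %/day


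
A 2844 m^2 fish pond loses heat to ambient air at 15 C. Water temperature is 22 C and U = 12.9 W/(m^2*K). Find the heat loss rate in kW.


Temperature difference dT = 22 - 15 = 7 K
Heat loss (W) = U * A * dT = 12.9 * 2844 * 7 = 256813.2 W
Convert to kW: 256813.2 / 1000 = 256.8132 kW

256.8132 kW


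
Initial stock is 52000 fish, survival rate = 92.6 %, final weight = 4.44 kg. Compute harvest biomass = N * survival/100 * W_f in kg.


Survivors = 52000 * 92.6/100 = 48152 fish
Harvest biomass = survivors * W_f = 48152 * 4.44 = 213794.88 kg

213794.88 kg


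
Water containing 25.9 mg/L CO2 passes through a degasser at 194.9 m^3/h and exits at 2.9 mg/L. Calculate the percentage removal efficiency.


CO2_out / CO2_in = 2.9 / 25.9 = 0.11196911
Fraction remaining = 0.11196911
efficiency = (1 - 0.11196911) * 100 = 88.8031 %

88.8031 %


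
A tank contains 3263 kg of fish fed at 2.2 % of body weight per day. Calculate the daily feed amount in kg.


Feeding rate fraction = 2.2% / 100 = 0.022
Daily feed = 3263 kg * 0.022 = 71.786 kg/day

71.786 kg/day


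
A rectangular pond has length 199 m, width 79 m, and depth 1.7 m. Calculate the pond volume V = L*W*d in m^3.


Base area = L * W = 199 * 79 = 15721 m^2
Volume = area * depth = 15721 * 1.7 = 26725.7 m^3

26725.7 m^3


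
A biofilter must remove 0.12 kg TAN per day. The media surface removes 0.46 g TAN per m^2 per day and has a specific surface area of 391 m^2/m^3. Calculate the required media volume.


A = 0.12*1000 / 0.46 = 260.86957 m^2
V = 260.86957 / 391 = 0.667186

0.667186 m^3


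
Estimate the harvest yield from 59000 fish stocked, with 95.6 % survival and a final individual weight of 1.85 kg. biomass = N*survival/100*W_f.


Survivors = 59000 * 95.6/100 = 56404 fish
Harvest biomass = survivors * W_f = 56404 * 1.85 = 104347.4 kg

104347.4 kg


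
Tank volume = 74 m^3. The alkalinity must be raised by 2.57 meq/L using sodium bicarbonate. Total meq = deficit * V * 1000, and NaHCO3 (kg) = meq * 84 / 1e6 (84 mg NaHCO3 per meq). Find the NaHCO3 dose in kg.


Tank volume in L = 74 m^3 * 1000 = 74000 L
Total meq required = 2.57 meq/L * 74000 L = 190180 meq
NaHCO3 mass = 190180 meq * 84 mg/meq / 1e6 = 15.9751 kg

15.9751 kg


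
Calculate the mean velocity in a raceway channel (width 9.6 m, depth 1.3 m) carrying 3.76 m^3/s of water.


Cross-sectional area = W * d = 9.6 * 1.3 = 12.48 m^2
Velocity = Q / A = 3.76 / 12.48 = 0.301282 m/s

0.301282 m/s


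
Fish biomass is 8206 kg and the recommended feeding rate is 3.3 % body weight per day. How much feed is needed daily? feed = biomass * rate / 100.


Feeding rate fraction = 3.3% / 100 = 0.033
Daily feed = 8206 kg * 0.033 = 270.798 kg/day

270.798 kg/day


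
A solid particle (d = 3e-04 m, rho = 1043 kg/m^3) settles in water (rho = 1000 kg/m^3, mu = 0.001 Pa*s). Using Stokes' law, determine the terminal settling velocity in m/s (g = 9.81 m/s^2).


Density difference: rho_p - rho_f = 1043 - 1000 = 43 kg/m^3
d^2 = (3e-04)^2 = 9e-08 m^2
Numerator = (rho_p - rho_f) * g * d^2 = 43 * 9.81 * 9e-08 = 3.79647e-05
Denominator = 18 * mu = 18 * 0.001 = 0.018
v_s = 3.79647e-05 / 0.018 = 0.00210915 m/s
Check: Re = rho_f * v_s * d / mu = 1000 * 0.00210915 * 3e-04 / 0.001 = 0.633 < 1, so Stokes' law applies.

0.00210915 m/s


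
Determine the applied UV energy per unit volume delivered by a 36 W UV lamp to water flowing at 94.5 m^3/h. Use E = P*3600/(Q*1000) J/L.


Energy delivered per hour = 36 W * 3600 s = 129600 J/h
Volume treated per hour = 94.5 m^3/h * 1000 = 94500 L/h
dose = 129600 / 94500 = 1.37143 J/L

1.37143 J/L


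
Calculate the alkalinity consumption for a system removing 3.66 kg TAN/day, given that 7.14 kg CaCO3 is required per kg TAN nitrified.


Alkalinity factor: 7.14 kg CaCO3 consumed per kg TAN nitrified
alk = 3.66 kg TAN * 7.14 = 26.1324 kg CaCO3/day

26.1324 kg CaCO3/day


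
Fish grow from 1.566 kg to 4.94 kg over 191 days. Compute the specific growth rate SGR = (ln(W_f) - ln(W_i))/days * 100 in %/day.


ln(W_f) = ln(4.94) = 1.5973653
ln(W_i) = ln(1.566) = 0.4485246
ln(W_f) - ln(W_i) = 1.5973653 - 0.4485246 = 1.1488407
SGR = 1.1488407 / 191 * 100 = 0.601487 %/day

0.601487 %/day


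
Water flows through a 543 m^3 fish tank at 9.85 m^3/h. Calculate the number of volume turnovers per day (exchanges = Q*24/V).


Daily flow volume = 9.85 m^3/h * 24 h = 236.4 m^3/day
Exchanges = daily flow / tank volume = 236.4 / 543 = 0.435359 exchanges/day

0.435359 exchanges/day


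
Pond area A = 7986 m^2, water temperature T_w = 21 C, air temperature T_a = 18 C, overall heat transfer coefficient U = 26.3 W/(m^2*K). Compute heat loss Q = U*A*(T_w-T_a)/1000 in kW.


Temperature difference dT = 21 - 18 = 3 K
Heat loss (W) = U * A * dT = 26.3 * 7986 * 3 = 630095.4 W
Convert to kW: 630095.4 / 1000 = 630.0954 kW

630.0954 kW


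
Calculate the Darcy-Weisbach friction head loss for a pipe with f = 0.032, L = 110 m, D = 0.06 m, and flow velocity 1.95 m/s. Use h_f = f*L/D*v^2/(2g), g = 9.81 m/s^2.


v^2 = 1.95^2 = 3.8025 m^2/s^2
L/D = 110/0.06 = 1833.3333
h_f = f*(L/D)*v^2/(2g) = 0.032 * 1833.3333 * 3.8025 / 19.62 = 11.37 m

11.37 m


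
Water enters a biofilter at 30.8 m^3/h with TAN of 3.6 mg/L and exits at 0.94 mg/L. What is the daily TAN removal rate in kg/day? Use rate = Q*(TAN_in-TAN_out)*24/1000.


Concentration drop: TAN_in - TAN_out = 3.6 - 0.94 = 2.66 mg/L
Hourly TAN removed = Q * dTAN = 30.8 m^3/h * 2.66 mg/L = 81.928 g/h  (m^3/h * mg/L = g/h)
Daily TAN removed = 81.928 * 24 = 1966.272 g/day
Convert to kg/day: 1966.272 / 1000 = 1.966272 kg/day

1.966272 kg/day


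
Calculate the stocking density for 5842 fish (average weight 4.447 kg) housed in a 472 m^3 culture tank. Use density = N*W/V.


Total biomass = 5842 fish * 4.447 kg = 25979.374 kg
Density = total biomass / volume = 25979.374 / 472 = 55.041 kg/m^3

55.041 kg/m^3


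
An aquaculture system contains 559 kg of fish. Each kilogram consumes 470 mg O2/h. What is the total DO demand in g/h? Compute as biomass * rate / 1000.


Total O2 consumption (mg/h) = 559 kg * 470 mg/(kg*h) = 262730 mg/h
Convert to g/h: 262730 / 1000 = 262.73 g/h

262.73 g/h


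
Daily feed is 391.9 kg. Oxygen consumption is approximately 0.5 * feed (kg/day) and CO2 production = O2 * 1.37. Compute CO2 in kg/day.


O2 = 391.9 * 0.5 = 195.95
CO2 = 195.95 * 1.37 = 268.4515

268.4515 kg/day


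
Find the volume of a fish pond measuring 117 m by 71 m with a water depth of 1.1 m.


Base area = L * W = 117 * 71 = 8307 m^2
Volume = area * depth = 8307 * 1.1 = 9137.7 m^3

9137.7 m^3


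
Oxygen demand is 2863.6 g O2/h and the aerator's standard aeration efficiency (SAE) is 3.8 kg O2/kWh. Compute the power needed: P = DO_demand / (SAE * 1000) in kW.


SAE in g O2/kWh = 3.8 * 1000 = 3800 g/kWh
P = DO_demand / SAE_g = 2863.6 / 3800 = 0.753579 kW

0.753579 kW


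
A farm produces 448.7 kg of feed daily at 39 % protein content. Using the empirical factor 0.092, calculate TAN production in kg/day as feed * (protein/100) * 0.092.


Protein in feed = 448.7 * 39/100 = 174.993 kg/day
TAN = protein * 0.092 = 174.993 * 0.092 = 16.099356 kg/day

16.099356 kg/day


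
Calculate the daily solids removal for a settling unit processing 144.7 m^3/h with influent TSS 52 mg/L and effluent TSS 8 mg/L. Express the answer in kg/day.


Concentration drop: TSS_in - TSS_out = 52 - 8 = 44 mg/L
Hourly solids removed = Q * dTSS = 144.7 m^3/h * 44 mg/L = 6366.8 g/h  (m^3/h * mg/L = g/h)
Daily solids removed = 6366.8 * 24 = 152803.2 g/day
Convert g to kg: 152803.2 / 1000 = 152.8032 kg/day

152.8032 kg/day


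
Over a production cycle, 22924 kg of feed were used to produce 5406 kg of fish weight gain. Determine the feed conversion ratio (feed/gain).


FCR = feed consumed / weight gained
FCR = 22924 kg / 5406 kg = 4.24047

4.24047


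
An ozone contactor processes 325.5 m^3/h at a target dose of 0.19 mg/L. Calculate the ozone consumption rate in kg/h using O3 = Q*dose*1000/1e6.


O3 demand (mg/h) = Q * dose * 1000 = 325.5 * 0.19 * 1000 = 61845 mg/h
Convert mg to kg: 61845 / 1e6 = 0.061845 kg/h

0.061845 kg/h


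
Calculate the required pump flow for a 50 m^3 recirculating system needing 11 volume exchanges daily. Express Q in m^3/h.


Daily recirculation volume = 50 m^3 * 11 = 550 m^3/day
Flow rate Q = daily volume / 24 h = 550 / 24 = 22.9167 m^3/h

22.9167 m^3/h


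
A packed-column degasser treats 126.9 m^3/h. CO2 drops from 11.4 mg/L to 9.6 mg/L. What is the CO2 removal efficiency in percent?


CO2_out / CO2_in = 9.6 / 11.4 = 0.84210526
Fraction remaining = 0.84210526
efficiency = (1 - 0.84210526) * 100 = 15.7895 %

15.7895 %


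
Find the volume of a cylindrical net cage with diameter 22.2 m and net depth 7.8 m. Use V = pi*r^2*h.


r = d/2 = 22.2/2 = 11.1 m
Base area = pi*r^2 = pi*11.1^2 = 387.07563 m^2
Volume = 387.07563 * 7.8 = 3019.19 m^3

3019.19 m^3


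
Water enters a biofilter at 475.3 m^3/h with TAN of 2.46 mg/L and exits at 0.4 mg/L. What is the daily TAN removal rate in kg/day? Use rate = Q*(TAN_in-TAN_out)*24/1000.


Concentration drop: TAN_in - TAN_out = 2.46 - 0.4 = 2.06 mg/L
Hourly TAN removed = Q * dTAN = 475.3 m^3/h * 2.06 mg/L = 979.118 g/h  (m^3/h * mg/L = g/h)
Daily TAN removed = 979.118 * 24 = 23498.832 g/day
Convert to kg/day: 23498.832 / 1000 = 23.498832 kg/day

23.498832 kg/day


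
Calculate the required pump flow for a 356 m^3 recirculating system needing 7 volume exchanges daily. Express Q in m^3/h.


Daily recirculation volume = 356 m^3 * 7 = 2492 m^3/day
Flow rate Q = daily volume / 24 h = 2492 / 24 = 103.833 m^3/h

103.833 m^3/h


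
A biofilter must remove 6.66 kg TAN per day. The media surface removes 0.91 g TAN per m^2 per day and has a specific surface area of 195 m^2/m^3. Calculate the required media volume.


A = 6.66*1000 / 0.91 = 7318.6813 m^2
V = 7318.6813 / 195 = 37.5317

37.5317 m^3


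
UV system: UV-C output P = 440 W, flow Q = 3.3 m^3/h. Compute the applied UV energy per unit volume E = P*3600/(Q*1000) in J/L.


Energy delivered per hour = 440 W * 3600 s = 1584000 J/h
Volume treated per hour = 3.3 m^3/h * 1000 = 3300 L/h
dose = 1584000 / 3300 = 480 J/L

480 J/L


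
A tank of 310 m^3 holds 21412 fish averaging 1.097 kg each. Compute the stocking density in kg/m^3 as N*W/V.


Total biomass = 21412 fish * 1.097 kg = 23488.964 kg
Density = total biomass / volume = 23488.964 / 310 = 75.7709 kg/m^3

75.7709 kg/m^3


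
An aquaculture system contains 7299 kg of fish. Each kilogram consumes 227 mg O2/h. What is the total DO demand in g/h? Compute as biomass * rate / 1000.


Total O2 consumption (mg/h) = 7299 kg * 227 mg/(kg*h) = 1656873 mg/h
Convert to g/h: 1656873 / 1000 = 1656.873 g/h

1656.873 g/h


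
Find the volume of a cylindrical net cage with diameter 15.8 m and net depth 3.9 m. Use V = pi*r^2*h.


r = d/2 = 15.8/2 = 7.9 m
Base area = pi*r^2 = pi*7.9^2 = 196.0668 m^2
Volume = 196.0668 * 3.9 = 764.661 m^3

764.661 m^3


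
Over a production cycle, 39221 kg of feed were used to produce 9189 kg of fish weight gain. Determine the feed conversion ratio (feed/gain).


FCR = feed consumed / weight gained
FCR = 39221 kg / 9189 kg = 4.26826

4.26826


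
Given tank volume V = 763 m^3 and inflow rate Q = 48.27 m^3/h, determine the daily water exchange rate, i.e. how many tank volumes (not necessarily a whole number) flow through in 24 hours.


Daily flow volume = 48.27 m^3/h * 24 h = 1158.48 m^3/day
Exchanges = daily flow / tank volume = 1158.48 / 763 = 1.51832 exchanges/day

1.51832 exchanges/day


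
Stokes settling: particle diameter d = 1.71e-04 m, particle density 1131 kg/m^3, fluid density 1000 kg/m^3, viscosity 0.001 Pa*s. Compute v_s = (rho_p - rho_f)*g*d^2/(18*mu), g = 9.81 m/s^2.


Density difference: rho_p - rho_f = 1131 - 1000 = 131 kg/m^3
d^2 = (1.71e-04)^2 = 2.9241e-08 m^2
Numerator = (rho_p - rho_f) * g * d^2 = 131 * 9.81 * 2.9241e-08 = 3.7577902e-05
Denominator = 18 * mu = 18 * 0.001 = 0.018
v_s = 3.7577902e-05 / 0.018 = 0.00208766 m/s
Check: Re = rho_f * v_s * d / mu = 1000 * 0.00208766 * 1.71e-04 / 0.001 = 0.357 < 1, so Stokes' law applies.

0.00208766 m/s


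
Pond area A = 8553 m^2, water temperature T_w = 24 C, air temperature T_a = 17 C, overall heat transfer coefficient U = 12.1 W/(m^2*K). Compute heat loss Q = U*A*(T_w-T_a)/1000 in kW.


Temperature difference dT = 24 - 17 = 7 K
Heat loss (W) = U * A * dT = 12.1 * 8553 * 7 = 724439.1 W
Convert to kW: 724439.1 / 1000 = 724.4391 kW

724.4391 kW


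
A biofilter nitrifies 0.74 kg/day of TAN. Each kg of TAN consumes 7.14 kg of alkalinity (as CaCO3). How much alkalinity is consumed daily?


Alkalinity factor: 7.14 kg CaCO3 consumed per kg TAN nitrified
alk = 0.74 kg TAN * 7.14 = 5.2836 kg CaCO3/day

5.2836 kg CaCO3/day


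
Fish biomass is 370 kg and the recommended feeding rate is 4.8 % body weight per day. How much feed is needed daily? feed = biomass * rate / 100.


Feeding rate fraction = 4.8% / 100 = 0.048
Daily feed = 370 kg * 0.048 = 17.76 kg/day

17.76 kg/day


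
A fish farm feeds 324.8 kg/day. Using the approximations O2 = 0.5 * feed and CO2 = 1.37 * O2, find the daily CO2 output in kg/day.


O2 = 324.8 * 0.5 = 162.4
CO2 = 162.4 * 1.37 = 222.488

222.488 kg/day


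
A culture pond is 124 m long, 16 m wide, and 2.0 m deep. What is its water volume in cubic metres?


Base area = L * W = 124 * 16 = 1984 m^2
Volume = area * depth = 1984 * 2.0 = 3968 m^3

3968 m^3


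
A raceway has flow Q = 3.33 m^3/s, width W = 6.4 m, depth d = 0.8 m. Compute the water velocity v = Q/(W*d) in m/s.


Cross-sectional area = W * d = 6.4 * 0.8 = 5.12 m^2
Velocity = Q / A = 3.33 / 5.12 = 0.650391 m/s

0.650391 m/s


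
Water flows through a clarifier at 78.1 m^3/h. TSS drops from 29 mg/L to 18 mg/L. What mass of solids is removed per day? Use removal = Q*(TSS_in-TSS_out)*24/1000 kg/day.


Concentration drop: TSS_in - TSS_out = 29 - 18 = 11 mg/L
Hourly solids removed = Q * dTSS = 78.1 m^3/h * 11 mg/L = 859.1 g/h  (m^3/h * mg/L = g/h)
Daily solids removed = 859.1 * 24 = 20618.4 g/day
Convert g to kg: 20618.4 / 1000 = 20.6184 kg/day

20.6184 kg/day


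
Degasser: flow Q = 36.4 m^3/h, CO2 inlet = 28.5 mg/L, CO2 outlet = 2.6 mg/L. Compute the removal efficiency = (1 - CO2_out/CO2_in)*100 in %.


CO2_out / CO2_in = 2.6 / 28.5 = 0.09122807
Fraction remaining = 0.09122807
efficiency = (1 - 0.09122807) * 100 = 90.8772 %

90.8772 %


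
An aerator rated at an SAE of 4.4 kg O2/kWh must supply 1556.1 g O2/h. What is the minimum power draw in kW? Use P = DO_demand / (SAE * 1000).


SAE in g O2/kWh = 4.4 * 1000 = 4400 g/kWh
P = DO_demand / SAE_g = 1556.1 / 4400 = 0.353659 kW

0.353659 kW


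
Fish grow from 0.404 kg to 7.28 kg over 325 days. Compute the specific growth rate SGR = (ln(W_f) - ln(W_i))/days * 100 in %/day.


ln(W_f) = ln(7.28) = 1.9851309
ln(W_i) = ln(0.404) = -0.9063404
ln(W_f) - ln(W_i) = 1.9851309 - -0.9063404 = 2.8914713
SGR = 2.8914713 / 325 * 100 = 0.889683 %/day

0.889683 %/day


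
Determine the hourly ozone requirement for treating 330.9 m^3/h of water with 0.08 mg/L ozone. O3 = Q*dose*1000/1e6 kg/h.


O3 demand (mg/h) = Q * dose * 1000 = 330.9 * 0.08 * 1000 = 26472 mg/h
Convert mg to kg: 26472 / 1e6 = 0.026472 kg/h

0.026472 kg/h


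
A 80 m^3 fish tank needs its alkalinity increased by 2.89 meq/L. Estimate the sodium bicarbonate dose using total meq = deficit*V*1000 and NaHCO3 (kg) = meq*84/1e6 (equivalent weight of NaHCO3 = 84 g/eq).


Tank volume in L = 80 m^3 * 1000 = 80000 L
Total meq required = 2.89 meq/L * 80000 L = 231200 meq
NaHCO3 mass = 231200 meq * 84 mg/meq / 1e6 = 19.4208 kg

19.4208 kg


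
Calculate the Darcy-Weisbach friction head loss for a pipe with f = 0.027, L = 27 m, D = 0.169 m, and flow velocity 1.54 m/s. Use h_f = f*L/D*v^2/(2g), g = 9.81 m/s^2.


v^2 = 1.54^2 = 2.3716 m^2/s^2
L/D = 27/0.169 = 159.76331
h_f = f*(L/D)*v^2/(2g) = 0.027 * 159.76331 * 2.3716 / 19.62 = 0.521415 m

0.521415 m


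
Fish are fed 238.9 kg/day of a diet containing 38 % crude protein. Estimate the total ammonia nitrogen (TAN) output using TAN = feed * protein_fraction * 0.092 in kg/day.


Protein in feed = 238.9 * 38/100 = 90.782 kg/day
TAN = protein * 0.092 = 90.782 * 0.092 = 8.351944 kg/day

8.351944 kg/day


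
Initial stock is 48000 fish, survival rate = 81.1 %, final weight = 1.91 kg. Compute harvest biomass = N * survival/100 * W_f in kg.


Survivors = 48000 * 81.1/100 = 38928 fish
Harvest biomass = survivors * W_f = 38928 * 1.91 = 74352.48 kg

74352.48 kg


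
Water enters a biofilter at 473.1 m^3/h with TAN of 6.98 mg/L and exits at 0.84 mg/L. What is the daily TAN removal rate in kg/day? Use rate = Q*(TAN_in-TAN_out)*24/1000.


Concentration drop: TAN_in - TAN_out = 6.98 - 0.84 = 6.14 mg/L
Hourly TAN removed = Q * dTAN = 473.1 m^3/h * 6.14 mg/L = 2904.834 g/h  (m^3/h * mg/L = g/h)
Daily TAN removed = 2904.834 * 24 = 69716.016 g/day
Convert to kg/day: 69716.016 / 1000 = 69.716016 kg/day

69.716016 kg/day


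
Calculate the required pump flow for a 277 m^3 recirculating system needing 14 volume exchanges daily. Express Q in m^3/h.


Daily recirculation volume = 277 m^3 * 14 = 3878 m^3/day
Flow rate Q = daily volume / 24 h = 3878 / 24 = 161.583 m^3/h

161.583 m^3/h


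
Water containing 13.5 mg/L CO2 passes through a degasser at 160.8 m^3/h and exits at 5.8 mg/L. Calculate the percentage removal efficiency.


CO2_out / CO2_in = 5.8 / 13.5 = 0.42962963
Fraction remaining = 0.42962963
efficiency = (1 - 0.42962963) * 100 = 57.037 %

57.037 %


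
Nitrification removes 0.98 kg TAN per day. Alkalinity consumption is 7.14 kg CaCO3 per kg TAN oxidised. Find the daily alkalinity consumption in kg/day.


Alkalinity factor: 7.14 kg CaCO3 consumed per kg TAN nitrified
alk = 0.98 kg TAN * 7.14 = 6.9972 kg CaCO3/day

6.9972 kg CaCO3/day


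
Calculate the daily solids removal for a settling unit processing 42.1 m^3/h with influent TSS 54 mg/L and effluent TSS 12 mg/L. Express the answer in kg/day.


Concentration drop: TSS_in - TSS_out = 54 - 12 = 42 mg/L
Hourly solids removed = Q * dTSS = 42.1 m^3/h * 42 mg/L = 1768.2 g/h  (m^3/h * mg/L = g/h)
Daily solids removed = 1768.2 * 24 = 42436.8 g/day
Convert g to kg: 42436.8 / 1000 = 42.4368 kg/day

42.4368 kg/day


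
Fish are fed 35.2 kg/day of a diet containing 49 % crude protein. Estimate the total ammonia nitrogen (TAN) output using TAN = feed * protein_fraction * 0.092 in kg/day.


Protein in feed = 35.2 * 49/100 = 17.248 kg/day
TAN = protein * 0.092 = 17.248 * 0.092 = 1.586816 kg/day

1.586816 kg/day


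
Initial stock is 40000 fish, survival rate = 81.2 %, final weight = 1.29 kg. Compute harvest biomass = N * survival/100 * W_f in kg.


Survivors = 40000 * 81.2/100 = 32480 fish
Harvest biomass = survivors * W_f = 32480 * 1.29 = 41899.2 kg

41899.2 kg


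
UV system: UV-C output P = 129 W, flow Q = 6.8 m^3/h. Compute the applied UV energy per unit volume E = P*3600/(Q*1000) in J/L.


Energy delivered per hour = 129 W * 3600 s = 464400 J/h
Volume treated per hour = 6.8 m^3/h * 1000 = 6800 L/h
dose = 464400 / 6800 = 68.2941 J/L

68.2941 J/L


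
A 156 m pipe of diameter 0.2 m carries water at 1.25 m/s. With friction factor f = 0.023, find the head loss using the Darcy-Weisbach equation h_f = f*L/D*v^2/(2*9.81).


v^2 = 1.25^2 = 1.5625 m^2/s^2
L/D = 156/0.2 = 780
h_f = f*(L/D)*v^2/(2g) = 0.023 * 780 * 1.5625 / 19.62 = 1.42871 m

1.42871 m


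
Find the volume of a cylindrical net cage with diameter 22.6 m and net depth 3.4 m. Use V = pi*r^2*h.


r = d/2 = 22.6/2 = 11.3 m
Base area = pi*r^2 = pi*11.3^2 = 401.14997 m^2
Volume = 401.14997 * 3.4 = 1363.91 m^3

1363.91 m^3


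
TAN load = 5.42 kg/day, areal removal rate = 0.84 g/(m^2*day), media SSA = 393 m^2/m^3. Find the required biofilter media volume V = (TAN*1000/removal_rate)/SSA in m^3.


A = 5.42*1000 / 0.84 = 6452.381 m^2
V = 6452.381 / 393 = 16.4183

16.4183 m^3


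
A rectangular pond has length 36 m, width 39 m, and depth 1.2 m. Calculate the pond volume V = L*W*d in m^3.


Base area = L * W = 36 * 39 = 1404 m^2
Volume = area * depth = 1404 * 1.2 = 1684.8 m^3

1684.8 m^3


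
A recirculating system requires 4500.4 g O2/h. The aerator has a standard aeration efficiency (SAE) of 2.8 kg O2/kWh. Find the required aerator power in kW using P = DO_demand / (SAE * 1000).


SAE in g O2/kWh = 2.8 * 1000 = 2800 g/kWh
P = DO_demand / SAE_g = 4500.4 / 2800 = 1.60729 kW

1.60729 kW


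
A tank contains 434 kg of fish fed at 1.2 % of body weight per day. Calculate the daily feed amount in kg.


Feeding rate fraction = 1.2% / 100 = 0.012
Daily feed = 434 kg * 0.012 = 5.208 kg/day

5.208 kg/day


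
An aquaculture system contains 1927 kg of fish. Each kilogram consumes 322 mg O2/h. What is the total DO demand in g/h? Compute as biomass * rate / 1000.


Total O2 consumption (mg/h) = 1927 kg * 322 mg/(kg*h) = 620494 mg/h
Convert to g/h: 620494 / 1000 = 620.494 g/h

620.494 g/h


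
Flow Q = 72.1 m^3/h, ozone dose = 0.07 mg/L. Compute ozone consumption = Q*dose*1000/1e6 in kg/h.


O3 demand (mg/h) = Q * dose * 1000 = 72.1 * 0.07 * 1000 = 5047 mg/h
Convert mg to kg: 5047 / 1e6 = 0.005047 kg/h

0.005047 kg/h


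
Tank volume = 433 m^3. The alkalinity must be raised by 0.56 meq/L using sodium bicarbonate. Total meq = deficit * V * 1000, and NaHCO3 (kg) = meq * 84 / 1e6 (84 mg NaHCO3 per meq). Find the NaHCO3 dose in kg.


Tank volume in L = 433 m^3 * 1000 = 433000 L
Total meq required = 0.56 meq/L * 433000 L = 242480 meq
NaHCO3 mass = 242480 meq * 84 mg/meq / 1e6 = 20.3683 kg

20.3683 kg


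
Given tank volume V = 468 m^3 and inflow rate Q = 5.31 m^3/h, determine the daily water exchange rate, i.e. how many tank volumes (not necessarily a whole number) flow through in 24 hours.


Daily flow volume = 5.31 m^3/h * 24 h = 127.44 m^3/day
Exchanges = daily flow / tank volume = 127.44 / 468 = 0.272308 exchanges/day

0.272308 exchanges/day


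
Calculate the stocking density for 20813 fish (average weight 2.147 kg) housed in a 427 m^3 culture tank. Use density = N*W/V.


Total biomass = 20813 fish * 2.147 kg = 44685.511 kg
Density = total biomass / volume = 44685.511 / 427 = 104.65 kg/m^3

104.65 kg/m^3


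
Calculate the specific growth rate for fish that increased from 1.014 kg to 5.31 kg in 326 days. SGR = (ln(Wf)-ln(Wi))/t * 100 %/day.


ln(W_f) = ln(5.31) = 1.6695918
ln(W_i) = ln(1.014) = 0.013902905
ln(W_f) - ln(W_i) = 1.6695918 - 0.013902905 = 1.6556889
SGR = 1.6556889 / 326 * 100 = 0.50788 %/day

0.50788 %/day


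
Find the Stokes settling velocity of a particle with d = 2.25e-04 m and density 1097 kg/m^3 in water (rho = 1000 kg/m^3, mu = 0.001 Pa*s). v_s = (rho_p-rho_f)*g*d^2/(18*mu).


Density difference: rho_p - rho_f = 1097 - 1000 = 97 kg/m^3
d^2 = (2.25e-04)^2 = 5.0625e-08 m^2
Numerator = (rho_p - rho_f) * g * d^2 = 97 * 9.81 * 5.0625e-08 = 4.8173231e-05
Denominator = 18 * mu = 18 * 0.001 = 0.018
v_s = 4.8173231e-05 / 0.018 = 0.00267629 m/s
Check: Re = rho_f * v_s * d / mu = 1000 * 0.00267629 * 2.25e-04 / 0.001 = 0.602 < 1, so Stokes' law applies.

0.00267629 m/s


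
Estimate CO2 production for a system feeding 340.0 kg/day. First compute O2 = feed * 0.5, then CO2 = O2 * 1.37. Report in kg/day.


O2 = 340.0 * 0.5 = 170
CO2 = 170 * 1.37 = 232.9

232.9 kg/day


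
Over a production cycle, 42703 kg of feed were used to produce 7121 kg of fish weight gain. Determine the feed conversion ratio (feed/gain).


FCR = feed consumed / weight gained
FCR = 42703 kg / 7121 kg = 5.99677

5.99677


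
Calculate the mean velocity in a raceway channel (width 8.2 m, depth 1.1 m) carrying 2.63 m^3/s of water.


Cross-sectional area = W * d = 8.2 * 1.1 = 9.02 m^2
Velocity = Q / A = 2.63 / 9.02 = 0.291574 m/s

0.291574 m/s


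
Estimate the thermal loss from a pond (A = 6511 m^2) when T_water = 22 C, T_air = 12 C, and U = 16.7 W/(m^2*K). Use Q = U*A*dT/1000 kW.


Temperature difference dT = 22 - 12 = 10 K
Heat loss (W) = U * A * dT = 16.7 * 6511 * 10 = 1087337 W
Convert to kW: 1087337 / 1000 = 1087.337 kW

1087.337 kW


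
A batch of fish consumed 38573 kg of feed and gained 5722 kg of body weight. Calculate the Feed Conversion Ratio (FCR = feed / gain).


FCR = feed consumed / weight gained
FCR = 38573 kg / 5722 kg = 6.74117

6.74117
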